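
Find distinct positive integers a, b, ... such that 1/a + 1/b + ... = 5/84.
1/17 + 1/1428

Greedy algorithm:
5/84: ceiling(84/5) = 17, use 1/17
1/1428: ceiling(1428/1) = 1428, use 1/1428
Result: 5/84 = 1/17 + 1/1428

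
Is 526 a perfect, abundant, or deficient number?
deficient

Proper divisors of 526: sum = 1 + 2 + 263 = 266
Since 266 < 526, 526 is deficient.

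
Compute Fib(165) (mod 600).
290

Matrix identity: Q^n = [[F_(n+1), F_n], [F_n, F_(n-1)]] with Q = [[1,1],[1,0]].
n = 165 = 10100101₂. Square-and-multiply, entries mod 600:
Q^1 = [[1,1],[1,0]]
Q^2 = (Q^1)² = [[2,1],[1,1]]
Q^5 = (Q^2)²·Q = [[8,5],[5,3]]
Q^10 = (Q^5)² = [[89,55],[55,34]]
Q^20 = (Q^10)² = [[146,165],[165,581]]
Q^41 = (Q^20)²·Q = [[496,541],[541,555]]
Q^82 = (Q^41)² = [[497,391],[391,106]]
Q^165 = (Q^82)²·Q = [[263,290],[290,573]]
F_165 mod 600 = Q^165[0][1] = 290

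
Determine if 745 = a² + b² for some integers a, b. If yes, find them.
4² + 27² (a=4, b=27)

Factorization: 745 = 5 × 149
By Fermat: n is sum of two squares iff every prime p ≡ 3 (mod 4) appears to even power.
All primes ≡ 3 (mod 4) appear to even power.
Search a = 0, 1, 2, … for 745 - a² a perfect square: first hit at a = 4: 745 - 16 = 729 = 27².
745 = 4² + 27² = 16 + 729 ✓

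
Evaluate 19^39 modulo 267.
175

Repeated squaring. Binary of 39 = 100111.
19^1 ≡ 19 (mod 267); 19^2 ≡ 94 (mod 267); 19^4 ≡ 25 (mod 267); 19^8 ≡ 91 (mod 267); 19^16 ≡ 4 (mod 267); 19^32 ≡ 16 (mod 267)
19^39 = 19^1 × 19^2 × 19^4 × 19^32 ≡ 175 (mod 267)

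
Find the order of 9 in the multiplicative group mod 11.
5

11 is prime, so ord(9) divides φ(11) = 10.
Divisors of 10: 1, 2, 5, 10.
Repeated squaring: 9^1 ≡ 9, 9^2 ≡ 4, 9^4 ≡ 5, 9^8 ≡ 3 (mod 11).
Test 9^d mod 11 for each divisor d in increasing order:
9^1 ≡ 9
9^2 ≡ 4
9^5 = 9^4·9^1 ≡ 1  ← first divisor giving 1
The order is 5.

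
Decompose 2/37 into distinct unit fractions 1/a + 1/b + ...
1/19 + 1/703

Greedy algorithm:
2/37: ceiling(37/2) = 19, use 1/19
1/703: ceiling(703/1) = 703, use 1/703
Result: 2/37 = 1/19 + 1/703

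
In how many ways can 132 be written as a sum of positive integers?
6620830889

p(n) counts ways to write n as a sum of positive integers (order ignored).
Euler's pentagonal recurrence: p(k) = p(k-1) + p(k-2) - p(k-5) - p(k-7) + p(k-12) + p(k-15) - ... (offsets j(3j∓1)/2, signs ++--, p(0)=1, p(<0)=0).
DP table for k = 0..131: p(0)=1, p(1)=1, p(2)=2, p(3)=3, p(4)=5, p(5)=7, p(6)=11, p(7)=15, p(8)=22, p(9)=30, p(10)=42, p(11)=56, p(12)=77, p(13)=101, p(14)=135, p(15)=176, p(16)=231, p(17)=297, p(18)=385, p(19)=490, p(20)=627, p(21)=792, p(22)=1002, p(23)=1255, p(24)=1575, p(25)=1958, p(26)=2436, p(27)=3010, p(28)=3718, p(29)=4565, p(30)=5604, p(31)=6842, p(32)=8349, p(33)=10143, p(34)=12310, p(35)=14883, p(36)=17977, p(37)=21637, p(38)=26015, p(39)=31185, p(40)=37338, p(41)=44583, p(42)=53174, p(43)=63261, p(44)=75175, p(45)=89134, p(46)=105558, p(47)=124754, p(48)=147273, p(49)=173525, p(50)=204226, p(51)=239943, p(52)=281589, p(53)=329931, p(54)=386155, p(55)=451276, p(56)=526823, p(57)=614154, p(58)=715220, p(59)=831820, p(60)=966467, p(61)=1121505, p(62)=1300156, p(63)=1505499, p(64)=1741630, p(65)=2012558, p(66)=2323520, p(67)=2679689, p(68)=3087735, p(69)=3554345, p(70)=4087968, p(71)=4697205, p(72)=5392783, p(73)=6185689, p(74)=7089500, p(75)=8118264, p(76)=9289091, p(77)=10619863, p(78)=12132164, p(79)=13848650, p(80)=15796476, p(81)=18004327, p(82)=20506255, p(83)=23338469, p(84)=26543660, p(85)=30167357, p(86)=34262962, p(87)=38887673, p(88)=44108109, p(89)=49995925, p(90)=56634173, p(91)=64112359, p(92)=72533807, p(93)=82010177, p(94)=92669720, p(95)=104651419, p(96)=118114304, p(97)=133230930, p(98)=150198136, p(99)=169229875, p(100)=190569292, p(101)=214481126, p(102)=241265379, p(103)=271248950, p(104)=304801365, p(105)=342325709, p(106)=384276336, p(107)=431149389, p(108)=483502844, p(109)=541946240, p(110)=607163746, p(111)=679903203, p(112)=761002156, p(113)=851376628, p(114)=952050665, p(115)=1064144451, p(116)=1188908248, p(117)=1327710076, p(118)=1482074143, p(119)=1653668665, p(120)=1844349560, p(121)=2056148051, p(122)=2291320912, p(123)=2552338241, p(124)=2841940500, p(125)=3163127352, p(126)=3519222692, p(127)=3913864295, p(128)=4351078600, p(129)=4835271870, p(130)=5371315400, p(131)=5964539504.
Final step: p(132) = p(131) + p(130) - p(127) - p(125) + p(120) + p(117) - p(110) - p(106) + p(97) + p(92) - p(81) - p(75) + p(62) + p(55) - p(40) - p(32) + p(15) + p(6)
= 5964539504 + 5371315400 - 3913864295 - 3163127352 + 1844349560 + 1327710076 - 607163746 - 384276336 + 133230930 + 72533807 - 18004327 - 8118264 + 1300156 + 451276 - 37338 - 8349 + 176 + 11
= 6620830889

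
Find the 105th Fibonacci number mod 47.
34

Matrix identity: Q^n = [[F_(n+1), F_n], [F_n, F_(n-1)]] with Q = [[1,1],[1,0]].
n = 105 = 1101001₂. Square-and-multiply, entries mod 47:
Q^1 = [[1,1],[1,0]]
Q^3 = (Q^1)²·Q = [[3,2],[2,1]]
Q^6 = (Q^3)² = [[13,8],[8,5]]
Q^13 = (Q^6)²·Q = [[1,45],[45,3]]
Q^26 = (Q^13)² = [[5,39],[39,13]]
Q^52 = (Q^26)² = [[42,44],[44,45]]
Q^105 = (Q^52)²·Q = [[8,34],[34,21]]
F_105 mod 47 = Q^105[0][1] = 34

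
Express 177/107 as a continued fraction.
[1; 1, 1, 1, 8, 4]

Euclidean algorithm steps:
177 = 1 × 107 + 70
107 = 1 × 70 + 37
70 = 1 × 37 + 33
37 = 1 × 33 + 4
33 = 8 × 4 + 1
4 = 4 × 1 + 0
Continued fraction: [1; 1, 1, 1, 8, 4]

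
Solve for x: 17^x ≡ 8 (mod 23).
4

Baby-step giant-step with step n = ⌈√23⌉ = 5.
Baby steps 17^j mod 23 (j:value) for j=0..4: 0:1, 1:17, 2:13, 3:14, 4:8.
h = 8 is already in the table at j=4, so x = 4.
Check: 17^4 ≡ 8 (mod 23).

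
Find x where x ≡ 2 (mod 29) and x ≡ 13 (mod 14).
321

Using Chinese Remainder Theorem:
M = 29 × 14 = 406
M1 = 14, M2 = 29
y1 = 14^(-1) mod 29 = 27
y2 = 29^(-1) mod 14 = 1
x = (2×14×27 + 13×29×1) mod 406 = 321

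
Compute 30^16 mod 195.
165

Repeated squaring. Binary of 16 = 10000.
30^1 ≡ 30 (mod 195); 30^2 ≡ 120 (mod 195); 30^4 ≡ 165 (mod 195); 30^8 ≡ 120 (mod 195); 30^16 ≡ 165 (mod 195)
30^16 = 30^16 ≡ 165 (mod 195)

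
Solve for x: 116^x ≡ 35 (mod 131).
64

Baby-step giant-step with step n = ⌈√131⌉ = 12.
Baby steps 116^j mod 131 (j:value) for j=0..11: 0:1, 1:116, 2:94, 3:31, 4:59, 5:32, 6:44, 7:126, 8:75, 9:54, 10:107, 11:98.
Giant-step multiplier: 116^(-12) ≡ 116^(130-12) = 116^118 ≡ 9 (mod 131).
Giant steps γ_i = 35·9^i mod 131: γ_0=35, γ_1=53, γ_2=84, γ_3=101, γ_4=123, γ_5=59 (in table at j=4).
x = i·n + j = 5·12 + 4 = 64.
Check: 116^64 ≡ 35 (mod 131).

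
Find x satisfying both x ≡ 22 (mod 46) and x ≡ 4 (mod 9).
22

Using Chinese Remainder Theorem:
M = 46 × 9 = 414
M1 = 9, M2 = 46
y1 = 9^(-1) mod 46 = 41
y2 = 46^(-1) mod 9 = 1
x = (22×9×41 + 4×46×1) mod 414 = 22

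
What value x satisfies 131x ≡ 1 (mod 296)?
235

gcd(131, 296) = 1, so the inverse exists.
Extended Euclidean algorithm on (296, 131):
296 = 2 × 131 + 34  ⟹  34 = (1)·296 + (-2)·131
131 = 3 × 34 + 29  ⟹  29 = (-3)·296 + (7)·131
34 = 1 × 29 + 5  ⟹  5 = (4)·296 + (-9)·131
29 = 5 × 5 + 4  ⟹  4 = (-23)·296 + (52)·131
5 = 1 × 4 + 1  ⟹  1 = (27)·296 + (-61)·131
So (-61)·131 ≡ 1 (mod 296), i.e. 131^(-1) ≡ -61 ≡ 235 (mod 296).
Check: 131 × 235 = 30785 ≡ 1 (mod 296)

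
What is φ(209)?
180

209 = 11 × 19
φ(n) = n × ∏(1 - 1/p) for each prime p dividing n
φ(209) = 209 × (1 - 1/11) × (1 - 1/19) = 180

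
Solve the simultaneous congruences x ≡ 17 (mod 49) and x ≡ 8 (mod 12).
164

Using Chinese Remainder Theorem:
M = 49 × 12 = 588
M1 = 12, M2 = 49
y1 = 12^(-1) mod 49 = 45
y2 = 49^(-1) mod 12 = 1
x = (17×12×45 + 8×49×1) mod 588 = 164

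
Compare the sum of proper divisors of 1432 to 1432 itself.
deficient

Proper divisors of 1432: sum = 1 + 2 + 4 + 8 + 179 + 358 + 716 = 1268
Since 1268 < 1432, 1432 is deficient.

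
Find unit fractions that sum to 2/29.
1/15 + 1/435

Greedy algorithm:
2/29: ceiling(29/2) = 15, use 1/15
1/435: ceiling(435/1) = 435, use 1/435
Result: 2/29 = 1/15 + 1/435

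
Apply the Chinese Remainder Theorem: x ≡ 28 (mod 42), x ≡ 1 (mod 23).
70

Using Chinese Remainder Theorem:
M = 42 × 23 = 966
M1 = 23, M2 = 42
y1 = 23^(-1) mod 42 = 11
y2 = 42^(-1) mod 23 = 17
x = (28×23×11 + 1×42×17) mod 966 = 70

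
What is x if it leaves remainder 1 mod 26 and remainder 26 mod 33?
521

Using Chinese Remainder Theorem:
M = 26 × 33 = 858
M1 = 33, M2 = 26
y1 = 33^(-1) mod 26 = 15
y2 = 26^(-1) mod 33 = 14
x = (1×33×15 + 26×26×14) mod 858 = 521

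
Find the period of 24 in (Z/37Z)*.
36

37 is prime, so ord(24) divides φ(37) = 36.
Divisors of 36: 1, 2, 3, 4, 6, 9, 12, 18, 36.
Repeated squaring: 24^1 ≡ 24, 24^2 ≡ 21, 24^4 ≡ 34, 24^8 ≡ 9, 24^16 ≡ 7, 24^32 ≡ 12 (mod 37).
Test 24^d mod 37 for each divisor d in increasing order:
24^1 ≡ 24
24^2 ≡ 21
24^3 = 24^2·24^1 ≡ 23
24^4 ≡ 34
24^6 = 24^4·24^2 ≡ 11
24^9 = 24^8·24^1 ≡ 31
24^12 = 24^8·24^4 ≡ 10
24^18 = 24^16·24^2 ≡ 36
24^36 = 24^32·24^4 ≡ 1  ← first divisor giving 1
The order is 36.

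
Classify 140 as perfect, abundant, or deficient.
abundant

Proper divisors of 140: sum = 1 + 2 + 4 + 5 + 7 + 10 + 14 + 20 + 28 + 35 + 70 = 196
Since 196 > 140, 140 is abundant.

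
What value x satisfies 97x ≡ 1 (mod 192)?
97

gcd(97, 192) = 1, so the inverse exists.
Extended Euclidean algorithm on (192, 97):
192 = 1 × 97 + 95  ⟹  95 = (1)·192 + (-1)·97
97 = 1 × 95 + 2  ⟹  2 = (-1)·192 + (2)·97
95 = 47 × 2 + 1  ⟹  1 = (48)·192 + (-95)·97
So (-95)·97 ≡ 1 (mod 192), i.e. 97^(-1) ≡ -95 ≡ 97 (mod 192).
Check: 97 × 97 = 9409 ≡ 1 (mod 192)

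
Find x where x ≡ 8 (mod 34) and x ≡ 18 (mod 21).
144

Using Chinese Remainder Theorem:
M = 34 × 21 = 714
M1 = 21, M2 = 34
y1 = 21^(-1) mod 34 = 13
y2 = 34^(-1) mod 21 = 13
x = (8×21×13 + 18×34×13) mod 714 = 144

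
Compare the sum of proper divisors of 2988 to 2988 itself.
abundant

Proper divisors of 2988: sum = 1 + 2 + 3 + 4 + 6 + 9 + 12 + 18 + ... + 498 + 747 + 996 + 1494 (17 divisors) = 4656
Since 4656 > 2988, 2988 is abundant.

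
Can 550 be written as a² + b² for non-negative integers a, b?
Not possible

Factorization: 550 = 2 × 5^2 × 11
By Fermat: n is sum of two squares iff every prime p ≡ 3 (mod 4) appears to even power.
Prime(s) ≡ 3 (mod 4) with odd exponent: [(11, 1)]
Therefore 550 cannot be expressed as a² + b².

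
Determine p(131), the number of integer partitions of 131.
5964539504

p(n) counts ways to write n as a sum of positive integers (order ignored).
Euler's pentagonal recurrence: p(k) = p(k-1) + p(k-2) - p(k-5) - p(k-7) + p(k-12) + p(k-15) - ... (offsets j(3j∓1)/2, signs ++--, p(0)=1, p(<0)=0).
DP table for k = 0..130: p(0)=1, p(1)=1, p(2)=2, p(3)=3, p(4)=5, p(5)=7, p(6)=11, p(7)=15, p(8)=22, p(9)=30, p(10)=42, p(11)=56, p(12)=77, p(13)=101, p(14)=135, p(15)=176, p(16)=231, p(17)=297, p(18)=385, p(19)=490, p(20)=627, p(21)=792, p(22)=1002, p(23)=1255, p(24)=1575, p(25)=1958, p(26)=2436, p(27)=3010, p(28)=3718, p(29)=4565, p(30)=5604, p(31)=6842, p(32)=8349, p(33)=10143, p(34)=12310, p(35)=14883, p(36)=17977, p(37)=21637, p(38)=26015, p(39)=31185, p(40)=37338, p(41)=44583, p(42)=53174, p(43)=63261, p(44)=75175, p(45)=89134, p(46)=105558, p(47)=124754, p(48)=147273, p(49)=173525, p(50)=204226, p(51)=239943, p(52)=281589, p(53)=329931, p(54)=386155, p(55)=451276, p(56)=526823, p(57)=614154, p(58)=715220, p(59)=831820, p(60)=966467, p(61)=1121505, p(62)=1300156, p(63)=1505499, p(64)=1741630, p(65)=2012558, p(66)=2323520, p(67)=2679689, p(68)=3087735, p(69)=3554345, p(70)=4087968, p(71)=4697205, p(72)=5392783, p(73)=6185689, p(74)=7089500, p(75)=8118264, p(76)=9289091, p(77)=10619863, p(78)=12132164, p(79)=13848650, p(80)=15796476, p(81)=18004327, p(82)=20506255, p(83)=23338469, p(84)=26543660, p(85)=30167357, p(86)=34262962, p(87)=38887673, p(88)=44108109, p(89)=49995925, p(90)=56634173, p(91)=64112359, p(92)=72533807, p(93)=82010177, p(94)=92669720, p(95)=104651419, p(96)=118114304, p(97)=133230930, p(98)=150198136, p(99)=169229875, p(100)=190569292, p(101)=214481126, p(102)=241265379, p(103)=271248950, p(104)=304801365, p(105)=342325709, p(106)=384276336, p(107)=431149389, p(108)=483502844, p(109)=541946240, p(110)=607163746, p(111)=679903203, p(112)=761002156, p(113)=851376628, p(114)=952050665, p(115)=1064144451, p(116)=1188908248, p(117)=1327710076, p(118)=1482074143, p(119)=1653668665, p(120)=1844349560, p(121)=2056148051, p(122)=2291320912, p(123)=2552338241, p(124)=2841940500, p(125)=3163127352, p(126)=3519222692, p(127)=3913864295, p(128)=4351078600, p(129)=4835271870, p(130)=5371315400.
Final step: p(131) = p(130) + p(129) - p(126) - p(124) + p(119) + p(116) - p(109) - p(105) + p(96) + p(91) - p(80) - p(74) + p(61) + p(54) - p(39) - p(31) + p(14) + p(5)
= 5371315400 + 4835271870 - 3519222692 - 2841940500 + 1653668665 + 1188908248 - 541946240 - 342325709 + 118114304 + 64112359 - 15796476 - 7089500 + 1121505 + 386155 - 31185 - 6842 + 135 + 7
= 5964539504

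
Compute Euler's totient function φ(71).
70

71 = 71
φ(n) = n × ∏(1 - 1/p) for each prime p dividing n
φ(71) = 71 × (1 - 1/71) = 70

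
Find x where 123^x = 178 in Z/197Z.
112

Baby-step giant-step with step n = ⌈√197⌉ = 15.
Baby steps 123^j mod 197 (j:value) for j=0..14: 0:1, 1:123, 2:157, 3:5, 4:24, 5:194, 6:25, 7:120, 8:182, 9:125, 10:9, 11:122, 12:34, 13:45, 14:19.
Giant-step multiplier: 123^(-15) ≡ 123^(196-15) = 123^181 ≡ 124 (mod 197).
Giant steps γ_i = 178·124^i mod 197: γ_0=178, γ_1=8, γ_2=7, γ_3=80, γ_4=70, γ_5=12, γ_6=109, γ_7=120 (in table at j=7).
x = i·n + j = 7·15 + 7 = 112.
Check: 123^112 ≡ 178 (mod 197).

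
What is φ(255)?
128

255 = 3 × 5 × 17
φ(n) = n × ∏(1 - 1/p) for each prime p dividing n
φ(255) = 255 × (1 - 1/3) × (1 - 1/5) × (1 - 1/17) = 128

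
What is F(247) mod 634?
171

Matrix identity: Q^n = [[F_(n+1), F_n], [F_n, F_(n-1)]] with Q = [[1,1],[1,0]].
n = 247 = 11110111₂. Square-and-multiply, entries mod 634:
Q^1 = [[1,1],[1,0]]
Q^3 = (Q^1)²·Q = [[3,2],[2,1]]
Q^7 = (Q^3)²·Q = [[21,13],[13,8]]
Q^15 = (Q^7)²·Q = [[353,610],[610,377]]
Q^30 = (Q^15)² = [[287,232],[232,55]]
Q^61 = (Q^30)²·Q = [[611,517],[517,94]]
Q^123 = (Q^61)²·Q = [[205,270],[270,569]]
Q^247 = (Q^123)²·Q = [[565,171],[171,394]]
F_247 mod 634 = Q^247[0][1] = 171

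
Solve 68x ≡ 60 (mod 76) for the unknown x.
x ≡ 2 (mod 19)

gcd(68, 76) = 4, which divides 60, so solutions exist.
Divide through by 4: 17x ≡ 15 (mod 19).
Find 17^(-1) mod 19 by the extended Euclidean algorithm:
19 = 1 × 17 + 2  ⟹  2 = (1)·19 + (-1)·17
17 = 8 × 2 + 1  ⟹  1 = (-8)·19 + (9)·17
So (9)·17 ≡ 1 (mod 19), i.e. 17^(-1) ≡ 9 (mod 19).
x ≡ 9 × 15 = 135 ≡ 2 (mod 19).
Check: 68 × 2 = 136 ≡ 60 (mod 76).
x ≡ 2 (mod 19), giving 4 solutions mod 76.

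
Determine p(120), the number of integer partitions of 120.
1844349560

p(n) counts ways to write n as a sum of positive integers (order ignored).
Euler's pentagonal recurrence: p(k) = p(k-1) + p(k-2) - p(k-5) - p(k-7) + p(k-12) + p(k-15) - ... (offsets j(3j∓1)/2, signs ++--, p(0)=1, p(<0)=0).
DP table for k = 0..119: p(0)=1, p(1)=1, p(2)=2, p(3)=3, p(4)=5, p(5)=7, p(6)=11, p(7)=15, p(8)=22, p(9)=30, p(10)=42, p(11)=56, p(12)=77, p(13)=101, p(14)=135, p(15)=176, p(16)=231, p(17)=297, p(18)=385, p(19)=490, p(20)=627, p(21)=792, p(22)=1002, p(23)=1255, p(24)=1575, p(25)=1958, p(26)=2436, p(27)=3010, p(28)=3718, p(29)=4565, p(30)=5604, p(31)=6842, p(32)=8349, p(33)=10143, p(34)=12310, p(35)=14883, p(36)=17977, p(37)=21637, p(38)=26015, p(39)=31185, p(40)=37338, p(41)=44583, p(42)=53174, p(43)=63261, p(44)=75175, p(45)=89134, p(46)=105558, p(47)=124754, p(48)=147273, p(49)=173525, p(50)=204226, p(51)=239943, p(52)=281589, p(53)=329931, p(54)=386155, p(55)=451276, p(56)=526823, p(57)=614154, p(58)=715220, p(59)=831820, p(60)=966467, p(61)=1121505, p(62)=1300156, p(63)=1505499, p(64)=1741630, p(65)=2012558, p(66)=2323520, p(67)=2679689, p(68)=3087735, p(69)=3554345, p(70)=4087968, p(71)=4697205, p(72)=5392783, p(73)=6185689, p(74)=7089500, p(75)=8118264, p(76)=9289091, p(77)=10619863, p(78)=12132164, p(79)=13848650, p(80)=15796476, p(81)=18004327, p(82)=20506255, p(83)=23338469, p(84)=26543660, p(85)=30167357, p(86)=34262962, p(87)=38887673, p(88)=44108109, p(89)=49995925, p(90)=56634173, p(91)=64112359, p(92)=72533807, p(93)=82010177, p(94)=92669720, p(95)=104651419, p(96)=118114304, p(97)=133230930, p(98)=150198136, p(99)=169229875, p(100)=190569292, p(101)=214481126, p(102)=241265379, p(103)=271248950, p(104)=304801365, p(105)=342325709, p(106)=384276336, p(107)=431149389, p(108)=483502844, p(109)=541946240, p(110)=607163746, p(111)=679903203, p(112)=761002156, p(113)=851376628, p(114)=952050665, p(115)=1064144451, p(116)=1188908248, p(117)=1327710076, p(118)=1482074143, p(119)=1653668665.
Final step: p(120) = p(119) + p(118) - p(115) - p(113) + p(108) + p(105) - p(98) - p(94) + p(85) + p(80) - p(69) - p(63) + p(50) + p(43) - p(28) - p(20) + p(3)
= 1653668665 + 1482074143 - 1064144451 - 851376628 + 483502844 + 342325709 - 150198136 - 92669720 + 30167357 + 15796476 - 3554345 - 1505499 + 204226 + 63261 - 3718 - 627 + 3
= 1844349560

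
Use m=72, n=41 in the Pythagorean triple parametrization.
(3503, 5904, 6865)

Euclid's formula: a = m² - n², b = 2mn, c = m² + n²
m = 72, n = 41
a = 72² - 41² = 5184 - 1681 = 3503
b = 2 × 72 × 41 = 5904
c = 72² + 41² = 5184 + 1681 = 6865
Verification: 3503² + 5904² = 12271009 + 34857216 = 47128225 = 6865² ✓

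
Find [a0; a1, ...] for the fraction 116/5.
[23; 5]

Euclidean algorithm steps:
116 = 23 × 5 + 1
5 = 5 × 1 + 0
Continued fraction: [23; 5]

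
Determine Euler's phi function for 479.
478

479 = 479
φ(n) = n × ∏(1 - 1/p) for each prime p dividing n
φ(479) = 479 × (1 - 1/479) = 478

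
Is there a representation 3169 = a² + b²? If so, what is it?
12² + 55² (a=12, b=55)

Factorization: 3169 = 3169
By Fermat: n is sum of two squares iff every prime p ≡ 3 (mod 4) appears to even power.
All primes ≡ 3 (mod 4) appear to even power.
Search a = 0, 1, 2, … for 3169 - a² a perfect square: first hit at a = 12: 3169 - 144 = 3025 = 55².
3169 = 12² + 55² = 144 + 3025 ✓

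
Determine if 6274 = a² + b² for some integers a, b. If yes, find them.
55² + 57² (a=55, b=57)

Factorization: 6274 = 2 × 3137
By Fermat: n is sum of two squares iff every prime p ≡ 3 (mod 4) appears to even power.
All primes ≡ 3 (mod 4) appear to even power.
Search a = 0, 1, 2, … for 6274 - a² a perfect square: first hit at a = 55: 6274 - 3025 = 3249 = 57².
6274 = 55² + 57² = 3025 + 3249 ✓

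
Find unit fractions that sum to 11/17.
1/2 + 1/7 + 1/238

Greedy algorithm:
11/17: ceiling(17/11) = 2, use 1/2
5/34: ceiling(34/5) = 7, use 1/7
1/238: ceiling(238/1) = 238, use 1/238
Result: 11/17 = 1/2 + 1/7 + 1/238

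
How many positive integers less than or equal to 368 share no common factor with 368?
176

368 = 2^4 × 23
φ(n) = n × ∏(1 - 1/p) for each prime p dividing n
φ(368) = 368 × (1 - 1/2) × (1 - 1/23) = 176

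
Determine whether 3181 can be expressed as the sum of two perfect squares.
34² + 45² (a=34, b=45)

Factorization: 3181 = 3181
By Fermat: n is sum of two squares iff every prime p ≡ 3 (mod 4) appears to even power.
All primes ≡ 3 (mod 4) appear to even power.
Search a = 0, 1, 2, … for 3181 - a² a perfect square: first hit at a = 34: 3181 - 1156 = 2025 = 45².
3181 = 34² + 45² = 1156 + 2025 ✓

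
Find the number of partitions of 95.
104651419

p(n) counts ways to write n as a sum of positive integers (order ignored).
Euler's pentagonal recurrence: p(k) = p(k-1) + p(k-2) - p(k-5) - p(k-7) + p(k-12) + p(k-15) - ... (offsets j(3j∓1)/2, signs ++--, p(0)=1, p(<0)=0).
DP table for k = 0..94: p(0)=1, p(1)=1, p(2)=2, p(3)=3, p(4)=5, p(5)=7, p(6)=11, p(7)=15, p(8)=22, p(9)=30, p(10)=42, p(11)=56, p(12)=77, p(13)=101, p(14)=135, p(15)=176, p(16)=231, p(17)=297, p(18)=385, p(19)=490, p(20)=627, p(21)=792, p(22)=1002, p(23)=1255, p(24)=1575, p(25)=1958, p(26)=2436, p(27)=3010, p(28)=3718, p(29)=4565, p(30)=5604, p(31)=6842, p(32)=8349, p(33)=10143, p(34)=12310, p(35)=14883, p(36)=17977, p(37)=21637, p(38)=26015, p(39)=31185, p(40)=37338, p(41)=44583, p(42)=53174, p(43)=63261, p(44)=75175, p(45)=89134, p(46)=105558, p(47)=124754, p(48)=147273, p(49)=173525, p(50)=204226, p(51)=239943, p(52)=281589, p(53)=329931, p(54)=386155, p(55)=451276, p(56)=526823, p(57)=614154, p(58)=715220, p(59)=831820, p(60)=966467, p(61)=1121505, p(62)=1300156, p(63)=1505499, p(64)=1741630, p(65)=2012558, p(66)=2323520, p(67)=2679689, p(68)=3087735, p(69)=3554345, p(70)=4087968, p(71)=4697205, p(72)=5392783, p(73)=6185689, p(74)=7089500, p(75)=8118264, p(76)=9289091, p(77)=10619863, p(78)=12132164, p(79)=13848650, p(80)=15796476, p(81)=18004327, p(82)=20506255, p(83)=23338469, p(84)=26543660, p(85)=30167357, p(86)=34262962, p(87)=38887673, p(88)=44108109, p(89)=49995925, p(90)=56634173, p(91)=64112359, p(92)=72533807, p(93)=82010177, p(94)=92669720.
Final step: p(95) = p(94) + p(93) - p(90) - p(88) + p(83) + p(80) - p(73) - p(69) + p(60) + p(55) - p(44) - p(38) + p(25) + p(18) - p(3)
= 92669720 + 82010177 - 56634173 - 44108109 + 23338469 + 15796476 - 6185689 - 3554345 + 966467 + 451276 - 75175 - 26015 + 1958 + 385 - 3
= 104651419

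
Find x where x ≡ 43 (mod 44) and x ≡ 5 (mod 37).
967

Using Chinese Remainder Theorem:
M = 44 × 37 = 1628
M1 = 37, M2 = 44
y1 = 37^(-1) mod 44 = 25
y2 = 44^(-1) mod 37 = 16
x = (43×37×25 + 5×44×16) mod 1628 = 967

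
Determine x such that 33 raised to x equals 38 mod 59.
33

Baby-step giant-step with step n = ⌈√59⌉ = 8.
Baby steps 33^j mod 59 (j:value) for j=0..7: 0:1, 1:33, 2:27, 3:6, 4:21, 5:44, 6:36, 7:8.
Giant-step multiplier: 33^(-8) ≡ 33^(58-8) = 33^50 ≡ 19 (mod 59).
Giant steps γ_i = 38·19^i mod 59: γ_0=38, γ_1=14, γ_2=30, γ_3=39, γ_4=33 (in table at j=1).
x = i·n + j = 4·8 + 1 = 33.
Check: 33^33 ≡ 38 (mod 59).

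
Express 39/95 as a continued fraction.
[0; 2, 2, 3, 2, 2]

Euclidean algorithm steps:
39 = 0 × 95 + 39
95 = 2 × 39 + 17
39 = 2 × 17 + 5
17 = 3 × 5 + 2
5 = 2 × 2 + 1
2 = 2 × 1 + 0
Continued fraction: [0; 2, 2, 3, 2, 2]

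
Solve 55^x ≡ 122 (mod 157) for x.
110

Baby-step giant-step with step n = ⌈√157⌉ = 13.
Baby steps 55^j mod 157 (j:value) for j=0..12: 0:1, 1:55, 2:42, 3:112, 4:37, 5:151, 6:141, 7:62, 8:113, 9:92, 10:36, 11:96, 12:99.
Giant-step multiplier: 55^(-13) ≡ 55^(156-13) = 55^143 ≡ 135 (mod 157).
Giant steps γ_i = 122·135^i mod 157: γ_0=122, γ_1=142, γ_2=16, γ_3=119, γ_4=51, γ_5=134, γ_6=35, γ_7=15, γ_8=141 (in table at j=6).
x = i·n + j = 8·13 + 6 = 110.
Check: 55^110 ≡ 122 (mod 157).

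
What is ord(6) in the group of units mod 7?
2

7 is prime, so ord(6) divides φ(7) = 6.
Divisors of 6: 1, 2, 3, 6.
Repeated squaring: 6^1 ≡ 6, 6^2 ≡ 1, 6^4 ≡ 1 (mod 7).
Test 6^d mod 7 for each divisor d in increasing order:
6^1 ≡ 6
6^2 ≡ 1  ← first divisor giving 1
The order is 2.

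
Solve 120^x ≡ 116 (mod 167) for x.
86

Baby-step giant-step with step n = ⌈√167⌉ = 13.
Baby steps 120^j mod 167 (j:value) for j=0..12: 0:1, 1:120, 2:38, 3:51, 4:108, 5:101, 6:96, 7:164, 8:141, 9:53, 10:14, 11:10, 12:31.
Giant-step multiplier: 120^(-13) ≡ 120^(166-13) = 120^153 ≡ 69 (mod 167).
Giant steps γ_i = 116·69^i mod 167: γ_0=116, γ_1=155, γ_2=7, γ_3=149, γ_4=94, γ_5=140, γ_6=141 (in table at j=8).
x = i·n + j = 6·13 + 8 = 86.
Check: 120^86 ≡ 116 (mod 167).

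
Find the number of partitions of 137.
11097645016

p(n) counts ways to write n as a sum of positive integers (order ignored).
Euler's pentagonal recurrence: p(k) = p(k-1) + p(k-2) - p(k-5) - p(k-7) + p(k-12) + p(k-15) - ... (offsets j(3j∓1)/2, signs ++--, p(0)=1, p(<0)=0).
DP table for k = 0..136: p(0)=1, p(1)=1, p(2)=2, p(3)=3, p(4)=5, p(5)=7, p(6)=11, p(7)=15, p(8)=22, p(9)=30, p(10)=42, p(11)=56, p(12)=77, p(13)=101, p(14)=135, p(15)=176, p(16)=231, p(17)=297, p(18)=385, p(19)=490, p(20)=627, p(21)=792, p(22)=1002, p(23)=1255, p(24)=1575, p(25)=1958, p(26)=2436, p(27)=3010, p(28)=3718, p(29)=4565, p(30)=5604, p(31)=6842, p(32)=8349, p(33)=10143, p(34)=12310, p(35)=14883, p(36)=17977, p(37)=21637, p(38)=26015, p(39)=31185, p(40)=37338, p(41)=44583, p(42)=53174, p(43)=63261, p(44)=75175, p(45)=89134, p(46)=105558, p(47)=124754, p(48)=147273, p(49)=173525, p(50)=204226, p(51)=239943, p(52)=281589, p(53)=329931, p(54)=386155, p(55)=451276, p(56)=526823, p(57)=614154, p(58)=715220, p(59)=831820, p(60)=966467, p(61)=1121505, p(62)=1300156, p(63)=1505499, p(64)=1741630, p(65)=2012558, p(66)=2323520, p(67)=2679689, p(68)=3087735, p(69)=3554345, p(70)=4087968, p(71)=4697205, p(72)=5392783, p(73)=6185689, p(74)=7089500, p(75)=8118264, p(76)=9289091, p(77)=10619863, p(78)=12132164, p(79)=13848650, p(80)=15796476, p(81)=18004327, p(82)=20506255, p(83)=23338469, p(84)=26543660, p(85)=30167357, p(86)=34262962, p(87)=38887673, p(88)=44108109, p(89)=49995925, p(90)=56634173, p(91)=64112359, p(92)=72533807, p(93)=82010177, p(94)=92669720, p(95)=104651419, p(96)=118114304, p(97)=133230930, p(98)=150198136, p(99)=169229875, p(100)=190569292, p(101)=214481126, p(102)=241265379, p(103)=271248950, p(104)=304801365, p(105)=342325709, p(106)=384276336, p(107)=431149389, p(108)=483502844, p(109)=541946240, p(110)=607163746, p(111)=679903203, p(112)=761002156, p(113)=851376628, p(114)=952050665, p(115)=1064144451, p(116)=1188908248, p(117)=1327710076, p(118)=1482074143, p(119)=1653668665, p(120)=1844349560, p(121)=2056148051, p(122)=2291320912, p(123)=2552338241, p(124)=2841940500, p(125)=3163127352, p(126)=3519222692, p(127)=3913864295, p(128)=4351078600, p(129)=4835271870, p(130)=5371315400, p(131)=5964539504, p(132)=6620830889, p(133)=7346629512, p(134)=8149040695, p(135)=9035836076, p(136)=10015581680.
Final step: p(137) = p(136) + p(135) - p(132) - p(130) + p(125) + p(122) - p(115) - p(111) + p(102) + p(97) - p(86) - p(80) + p(67) + p(60) - p(45) - p(37) + p(20) + p(11)
= 10015581680 + 9035836076 - 6620830889 - 5371315400 + 3163127352 + 2291320912 - 1064144451 - 679903203 + 241265379 + 133230930 - 34262962 - 15796476 + 2679689 + 966467 - 89134 - 21637 + 627 + 56
= 11097645016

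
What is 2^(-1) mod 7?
4

gcd(2, 7) = 1, so the inverse exists.
Extended Euclidean algorithm on (7, 2):
7 = 3 × 2 + 1  ⟹  1 = (1)·7 + (-3)·2
So (-3)·2 ≡ 1 (mod 7), i.e. 2^(-1) ≡ -3 ≡ 4 (mod 7).
Check: 2 × 4 = 8 ≡ 1 (mod 7)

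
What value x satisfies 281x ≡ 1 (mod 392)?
113

gcd(281, 392) = 1, so the inverse exists.
Extended Euclidean algorithm on (392, 281):
392 = 1 × 281 + 111  ⟹  111 = (1)·392 + (-1)·281
281 = 2 × 111 + 59  ⟹  59 = (-2)·392 + (3)·281
111 = 1 × 59 + 52  ⟹  52 = (3)·392 + (-4)·281
59 = 1 × 52 + 7  ⟹  7 = (-5)·392 + (7)·281
52 = 7 × 7 + 3  ⟹  3 = (38)·392 + (-53)·281
7 = 2 × 3 + 1  ⟹  1 = (-81)·392 + (113)·281
So (113)·281 ≡ 1 (mod 392), i.e. 281^(-1) ≡ 113 (mod 392).
Check: 281 × 113 = 31753 ≡ 1 (mod 392)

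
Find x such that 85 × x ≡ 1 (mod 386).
109

gcd(85, 386) = 1, so the inverse exists.
Extended Euclidean algorithm on (386, 85):
386 = 4 × 85 + 46  ⟹  46 = (1)·386 + (-4)·85
85 = 1 × 46 + 39  ⟹  39 = (-1)·386 + (5)·85
46 = 1 × 39 + 7  ⟹  7 = (2)·386 + (-9)·85
39 = 5 × 7 + 4  ⟹  4 = (-11)·386 + (50)·85
7 = 1 × 4 + 3  ⟹  3 = (13)·386 + (-59)·85
4 = 1 × 3 + 1  ⟹  1 = (-24)·386 + (109)·85
So (109)·85 ≡ 1 (mod 386), i.e. 85^(-1) ≡ 109 (mod 386).
Check: 85 × 109 = 9265 ≡ 1 (mod 386)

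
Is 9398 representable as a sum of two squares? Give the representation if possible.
Not possible

Factorization: 9398 = 2 × 37 × 127
By Fermat: n is sum of two squares iff every prime p ≡ 3 (mod 4) appears to even power.
Prime(s) ≡ 3 (mod 4) with odd exponent: [(127, 1)]
Therefore 9398 cannot be expressed as a² + b².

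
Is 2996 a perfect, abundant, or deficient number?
abundant

Proper divisors of 2996: sum = 1 + 2 + 4 + 7 + 14 + 28 + 107 + 214 + 428 + 749 + 1498 = 3052
Since 3052 > 2996, 2996 is abundant.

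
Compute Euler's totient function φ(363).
220

363 = 3 × 11^2
φ(n) = n × ∏(1 - 1/p) for each prime p dividing n
φ(363) = 363 × (1 - 1/3) × (1 - 1/11) = 220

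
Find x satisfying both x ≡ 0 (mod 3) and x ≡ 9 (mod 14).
9

Using Chinese Remainder Theorem:
M = 3 × 14 = 42
M1 = 14, M2 = 3
y1 = 14^(-1) mod 3 = 2
y2 = 3^(-1) mod 14 = 5
x = (0×14×2 + 9×3×5) mod 42 = 9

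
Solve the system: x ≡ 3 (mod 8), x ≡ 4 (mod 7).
11

Using Chinese Remainder Theorem:
M = 8 × 7 = 56
M1 = 7, M2 = 8
y1 = 7^(-1) mod 8 = 7
y2 = 8^(-1) mod 7 = 1
x = (3×7×7 + 4×8×1) mod 56 = 11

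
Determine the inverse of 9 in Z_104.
81

gcd(9, 104) = 1, so the inverse exists.
Extended Euclidean algorithm on (104, 9):
104 = 11 × 9 + 5  ⟹  5 = (1)·104 + (-11)·9
9 = 1 × 5 + 4  ⟹  4 = (-1)·104 + (12)·9
5 = 1 × 4 + 1  ⟹  1 = (2)·104 + (-23)·9
So (-23)·9 ≡ 1 (mod 104), i.e. 9^(-1) ≡ -23 ≡ 81 (mod 104).
Check: 9 × 81 = 729 ≡ 1 (mod 104)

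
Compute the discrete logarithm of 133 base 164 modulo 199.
35

Baby-step giant-step with step n = ⌈√199⌉ = 15.
Baby steps 164^j mod 199 (j:value) for j=0..14: 0:1, 1:164, 2:31, 3:109, 4:165, 5:195, 6:140, 7:75, 8:161, 9:136, 10:16, 11:37, 12:98, 13:152, 14:53.
Giant-step multiplier: 164^(-15) ≡ 164^(198-15) = 164^183 ≡ 171 (mod 199).
Giant steps γ_i = 133·171^i mod 199: γ_0=133, γ_1=57, γ_2=195 (in table at j=5).
x = i·n + j = 2·15 + 5 = 35.
Check: 164^35 ≡ 133 (mod 199).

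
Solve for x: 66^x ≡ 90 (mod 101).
61

Baby-step giant-step with step n = ⌈√101⌉ = 11.
Baby steps 66^j mod 101 (j:value) for j=0..10: 0:1, 1:66, 2:13, 3:50, 4:68, 5:44, 6:76, 7:67, 8:79, 9:63, 10:17.
Giant-step multiplier: 66^(-11) ≡ 66^(100-11) = 66^89 ≡ 46 (mod 101).
Giant steps γ_i = 90·46^i mod 101: γ_0=90, γ_1=100, γ_2=55, γ_3=5, γ_4=28, γ_5=76 (in table at j=6).
x = i·n + j = 5·11 + 6 = 61.
Check: 66^61 ≡ 90 (mod 101).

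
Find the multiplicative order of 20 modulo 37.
36

37 is prime, so ord(20) divides φ(37) = 36.
Divisors of 36: 1, 2, 3, 4, 6, 9, 12, 18, 36.
Repeated squaring: 20^1 ≡ 20, 20^2 ≡ 30, 20^4 ≡ 12, 20^8 ≡ 33, 20^16 ≡ 16, 20^32 ≡ 34 (mod 37).
Test 20^d mod 37 for each divisor d in increasing order:
20^1 ≡ 20
20^2 ≡ 30
20^3 = 20^2·20^1 ≡ 8
20^4 ≡ 12
20^6 = 20^4·20^2 ≡ 27
20^9 = 20^8·20^1 ≡ 31
20^12 = 20^8·20^4 ≡ 26
20^18 = 20^16·20^2 ≡ 36
20^36 = 20^32·20^4 ≡ 1  ← first divisor giving 1
The order is 36.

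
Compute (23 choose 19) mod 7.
0

Using Lucas' theorem:
Write n=23 and k=19 in base 7:
n in base 7: [3, 2]
k in base 7: [2, 5]
C(23,19) mod 7 = ∏ C(n_i, k_i) mod 7
Digit binomials (mod 7): C(3,2) = 3; C(2,5) = 0 (k_i > n_i)
Product: 3 × 0 = 0 ≡ 0 (mod 7)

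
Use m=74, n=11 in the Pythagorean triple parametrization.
(5355, 1628, 5597)

Euclid's formula: a = m² - n², b = 2mn, c = m² + n²
m = 74, n = 11
a = 74² - 11² = 5476 - 121 = 5355
b = 2 × 74 × 11 = 1628
c = 74² + 11² = 5476 + 121 = 5597
Verification: 5355² + 1628² = 28676025 + 2650384 = 31326409 = 5597² ✓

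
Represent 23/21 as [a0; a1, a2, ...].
[1; 10, 2]

Euclidean algorithm steps:
23 = 1 × 21 + 2
21 = 10 × 2 + 1
2 = 2 × 1 + 0
Continued fraction: [1; 10, 2]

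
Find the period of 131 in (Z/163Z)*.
81

163 is prime, so ord(131) divides φ(163) = 162.
Divisors of 162: 1, 2, 3, 6, 9, 18, 27, 54, 81, 162.
Repeated squaring: 131^1 ≡ 131, 131^2 ≡ 46, 131^4 ≡ 160, 131^8 ≡ 9, 131^16 ≡ 81, 131^32 ≡ 41, 131^64 ≡ 51, 131^128 ≡ 156 (mod 163).
Test 131^d mod 163 for each divisor d in increasing order:
131^1 ≡ 131
131^2 ≡ 46
131^3 = 131^2·131^1 ≡ 158
131^6 = 131^4·131^2 ≡ 25
131^9 = 131^8·131^1 ≡ 38
131^18 = 131^16·131^2 ≡ 140
131^27 = 131^16·131^8·131^2·131^1 ≡ 104
131^54 = 131^32·131^16·131^4·131^2 ≡ 58
131^81 = 131^64·131^16·131^1 ≡ 1  ← first divisor giving 1
The order is 81.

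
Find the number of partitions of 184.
980462880430

p(n) counts ways to write n as a sum of positive integers (order ignored).
Euler's pentagonal recurrence: p(k) = p(k-1) + p(k-2) - p(k-5) - p(k-7) + p(k-12) + p(k-15) - ... (offsets j(3j∓1)/2, signs ++--, p(0)=1, p(<0)=0).
DP table for k = 0..183: p(0)=1, p(1)=1, p(2)=2, p(3)=3, p(4)=5, p(5)=7, p(6)=11, p(7)=15, p(8)=22, p(9)=30, p(10)=42, p(11)=56, p(12)=77, p(13)=101, p(14)=135, p(15)=176, p(16)=231, p(17)=297, p(18)=385, p(19)=490, p(20)=627, p(21)=792, p(22)=1002, p(23)=1255, p(24)=1575, p(25)=1958, p(26)=2436, p(27)=3010, p(28)=3718, p(29)=4565, p(30)=5604, p(31)=6842, p(32)=8349, p(33)=10143, p(34)=12310, p(35)=14883, p(36)=17977, p(37)=21637, p(38)=26015, p(39)=31185, p(40)=37338, p(41)=44583, p(42)=53174, p(43)=63261, p(44)=75175, p(45)=89134, p(46)=105558, p(47)=124754, p(48)=147273, p(49)=173525, p(50)=204226, p(51)=239943, p(52)=281589, p(53)=329931, p(54)=386155, p(55)=451276, p(56)=526823, p(57)=614154, p(58)=715220, p(59)=831820, p(60)=966467, p(61)=1121505, p(62)=1300156, p(63)=1505499, p(64)=1741630, p(65)=2012558, p(66)=2323520, p(67)=2679689, p(68)=3087735, p(69)=3554345, p(70)=4087968, p(71)=4697205, p(72)=5392783, p(73)=6185689, p(74)=7089500, p(75)=8118264, p(76)=9289091, p(77)=10619863, p(78)=12132164, p(79)=13848650, p(80)=15796476, p(81)=18004327, p(82)=20506255, p(83)=23338469, p(84)=26543660, p(85)=30167357, p(86)=34262962, p(87)=38887673, p(88)=44108109, p(89)=49995925, p(90)=56634173, p(91)=64112359, p(92)=72533807, p(93)=82010177, p(94)=92669720, p(95)=104651419, p(96)=118114304, p(97)=133230930, p(98)=150198136, p(99)=169229875, p(100)=190569292, p(101)=214481126, p(102)=241265379, p(103)=271248950, p(104)=304801365, p(105)=342325709, p(106)=384276336, p(107)=431149389, p(108)=483502844, p(109)=541946240, p(110)=607163746, p(111)=679903203, p(112)=761002156, p(113)=851376628, p(114)=952050665, p(115)=1064144451, p(116)=1188908248, p(117)=1327710076, p(118)=1482074143, p(119)=1653668665, p(120)=1844349560, p(121)=2056148051, p(122)=2291320912, p(123)=2552338241, p(124)=2841940500, p(125)=3163127352, p(126)=3519222692, p(127)=3913864295, p(128)=4351078600, p(129)=4835271870, p(130)=5371315400, p(131)=5964539504, p(132)=6620830889, p(133)=7346629512, p(134)=8149040695, p(135)=9035836076, p(136)=10015581680, p(137)=11097645016, p(138)=12292341831, p(139)=13610949895, p(140)=15065878135, p(141)=16670689208, p(142)=18440293320, p(143)=20390982757, p(144)=22540654445, p(145)=24908858009, p(146)=27517052599, p(147)=30388671978, p(148)=33549419497, p(149)=37027355200, p(150)=40853235313, p(151)=45060624582, p(152)=49686288421, p(153)=54770336324, p(154)=60356673280, p(155)=66493182097, p(156)=73232243759, p(157)=80630964769, p(158)=88751778802, p(159)=97662728555, p(160)=107438159466, p(161)=118159068427, p(162)=129913904637, p(163)=142798995930, p(164)=156919475295, p(165)=172389800255, p(166)=189334822579, p(167)=207890420102, p(168)=228204732751, p(169)=250438925115, p(170)=274768617130, p(171)=301384802048, p(172)=330495499613, p(173)=362326859895, p(174)=397125074750, p(175)=435157697830, p(176)=476715857290, p(177)=522115831195, p(178)=571701605655, p(179)=625846753120, p(180)=684957390936, p(181)=749474411781, p(182)=819876908323, p(183)=896684817527.
Final step: p(184) = p(183) + p(182) - p(179) - p(177) + p(172) + p(169) - p(162) - p(158) + p(149) + p(144) - p(133) - p(127) + p(114) + p(107) - p(92) - p(84) + p(67) + p(58) - p(39) - p(29) + p(8)
= 896684817527 + 819876908323 - 625846753120 - 522115831195 + 330495499613 + 250438925115 - 129913904637 - 88751778802 + 37027355200 + 22540654445 - 7346629512 - 3913864295 + 952050665 + 431149389 - 72533807 - 26543660 + 2679689 + 715220 - 31185 - 4565 + 22
= 980462880430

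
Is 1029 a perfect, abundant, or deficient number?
deficient

Proper divisors of 1029: sum = 1 + 3 + 7 + 21 + 49 + 147 + 343 = 571
Since 571 < 1029, 1029 is deficient.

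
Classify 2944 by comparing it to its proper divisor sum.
abundant

Proper divisors of 2944: sum = 1 + 2 + 4 + 8 + 16 + 23 + 32 + 46 + 64 + 92 + 128 + 184 + 368 + 736 + 1472 = 3176
Since 3176 > 2944, 2944 is abundant.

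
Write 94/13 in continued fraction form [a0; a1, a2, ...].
[7; 4, 3]

Euclidean algorithm steps:
94 = 7 × 13 + 3
13 = 4 × 3 + 1
3 = 3 × 1 + 0
Continued fraction: [7; 4, 3]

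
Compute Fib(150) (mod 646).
8

Matrix identity: Q^n = [[F_(n+1), F_n], [F_n, F_(n-1)]] with Q = [[1,1],[1,0]].
n = 150 = 10010110₂. Square-and-multiply, entries mod 646:
Q^1 = [[1,1],[1,0]]
Q^2 = (Q^1)² = [[2,1],[1,1]]
Q^4 = (Q^2)² = [[5,3],[3,2]]
Q^9 = (Q^4)²·Q = [[55,34],[34,21]]
Q^18 = (Q^9)² = [[305,0],[0,305]]
Q^37 = (Q^18)²·Q = [[1,1],[1,0]]
Q^75 = (Q^37)²·Q = [[3,2],[2,1]]
Q^150 = (Q^75)² = [[13,8],[8,5]]
F_150 mod 646 = Q^150[0][1] = 8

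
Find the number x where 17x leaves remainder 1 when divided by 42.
5

gcd(17, 42) = 1, so the inverse exists.
Extended Euclidean algorithm on (42, 17):
42 = 2 × 17 + 8  ⟹  8 = (1)·42 + (-2)·17
17 = 2 × 8 + 1  ⟹  1 = (-2)·42 + (5)·17
So (5)·17 ≡ 1 (mod 42), i.e. 17^(-1) ≡ 5 (mod 42).
Check: 17 × 5 = 85 ≡ 1 (mod 42)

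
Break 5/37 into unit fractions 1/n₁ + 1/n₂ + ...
1/8 + 1/99 + 1/29304

Greedy algorithm:
5/37: ceiling(37/5) = 8, use 1/8
3/296: ceiling(296/3) = 99, use 1/99
1/29304: ceiling(29304/1) = 29304, use 1/29304
Result: 5/37 = 1/8 + 1/99 + 1/29304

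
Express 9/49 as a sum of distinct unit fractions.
1/6 + 1/59 + 1/17346

Greedy algorithm:
9/49: ceiling(49/9) = 6, use 1/6
5/294: ceiling(294/5) = 59, use 1/59
1/17346: ceiling(17346/1) = 17346, use 1/17346
Result: 9/49 = 1/6 + 1/59 + 1/17346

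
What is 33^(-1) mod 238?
101

gcd(33, 238) = 1, so the inverse exists.
Extended Euclidean algorithm on (238, 33):
238 = 7 × 33 + 7  ⟹  7 = (1)·238 + (-7)·33
33 = 4 × 7 + 5  ⟹  5 = (-4)·238 + (29)·33
7 = 1 × 5 + 2  ⟹  2 = (5)·238 + (-36)·33
5 = 2 × 2 + 1  ⟹  1 = (-14)·238 + (101)·33
So (101)·33 ≡ 1 (mod 238), i.e. 33^(-1) ≡ 101 (mod 238).
Check: 33 × 101 = 3333 ≡ 1 (mod 238)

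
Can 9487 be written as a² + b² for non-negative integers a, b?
Not possible

Factorization: 9487 = 53 × 179
By Fermat: n is sum of two squares iff every prime p ≡ 3 (mod 4) appears to even power.
Prime(s) ≡ 3 (mod 4) with odd exponent: [(179, 1)]
Therefore 9487 cannot be expressed as a² + b².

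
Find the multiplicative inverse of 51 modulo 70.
11

gcd(51, 70) = 1, so the inverse exists.
Extended Euclidean algorithm on (70, 51):
70 = 1 × 51 + 19  ⟹  19 = (1)·70 + (-1)·51
51 = 2 × 19 + 13  ⟹  13 = (-2)·70 + (3)·51
19 = 1 × 13 + 6  ⟹  6 = (3)·70 + (-4)·51
13 = 2 × 6 + 1  ⟹  1 = (-8)·70 + (11)·51
So (11)·51 ≡ 1 (mod 70), i.e. 51^(-1) ≡ 11 (mod 70).
Check: 51 × 11 = 561 ≡ 1 (mod 70)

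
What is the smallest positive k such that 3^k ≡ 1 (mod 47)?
23

47 is prime, so ord(3) divides φ(47) = 46.
Divisors of 46: 1, 2, 23, 46.
Repeated squaring: 3^1 ≡ 3, 3^2 ≡ 9, 3^4 ≡ 34, 3^8 ≡ 28, 3^16 ≡ 32, 3^32 ≡ 37 (mod 47).
Test 3^d mod 47 for each divisor d in increasing order:
3^1 ≡ 3
3^2 ≡ 9
3^23 = 3^16·3^4·3^2·3^1 ≡ 1  ← first divisor giving 1
The order is 23.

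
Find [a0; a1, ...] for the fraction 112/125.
[0; 1, 8, 1, 1, 1, 1, 2]

Euclidean algorithm steps:
112 = 0 × 125 + 112
125 = 1 × 112 + 13
112 = 8 × 13 + 8
13 = 1 × 8 + 5
8 = 1 × 5 + 3
5 = 1 × 3 + 2
3 = 1 × 2 + 1
2 = 2 × 1 + 0
Continued fraction: [0; 1, 8, 1, 1, 1, 1, 2]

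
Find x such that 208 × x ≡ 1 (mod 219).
199

gcd(208, 219) = 1, so the inverse exists.
Extended Euclidean algorithm on (219, 208):
219 = 1 × 208 + 11  ⟹  11 = (1)·219 + (-1)·208
208 = 18 × 11 + 10  ⟹  10 = (-18)·219 + (19)·208
11 = 1 × 10 + 1  ⟹  1 = (19)·219 + (-20)·208
So (-20)·208 ≡ 1 (mod 219), i.e. 208^(-1) ≡ -20 ≡ 199 (mod 219).
Check: 208 × 199 = 41392 ≡ 1 (mod 219)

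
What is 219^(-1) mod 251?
149

gcd(219, 251) = 1, so the inverse exists.
Extended Euclidean algorithm on (251, 219):
251 = 1 × 219 + 32  ⟹  32 = (1)·251 + (-1)·219
219 = 6 × 32 + 27  ⟹  27 = (-6)·251 + (7)·219
32 = 1 × 27 + 5  ⟹  5 = (7)·251 + (-8)·219
27 = 5 × 5 + 2  ⟹  2 = (-41)·251 + (47)·219
5 = 2 × 2 + 1  ⟹  1 = (89)·251 + (-102)·219
So (-102)·219 ≡ 1 (mod 251), i.e. 219^(-1) ≡ -102 ≡ 149 (mod 251).
Check: 219 × 149 = 32631 ≡ 1 (mod 251)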